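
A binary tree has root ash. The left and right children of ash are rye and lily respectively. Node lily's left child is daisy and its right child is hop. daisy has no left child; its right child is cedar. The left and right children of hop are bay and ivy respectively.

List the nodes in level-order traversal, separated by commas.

ash, rye, lily, daisy, hop, cedar, bay, ivy

Level-order visits nodes level by level from the root, left to right within each level.
Level 0: ash
Level 1: rye, lily
Level 2: daisy, hop
Level 3: cedar, bay, ivy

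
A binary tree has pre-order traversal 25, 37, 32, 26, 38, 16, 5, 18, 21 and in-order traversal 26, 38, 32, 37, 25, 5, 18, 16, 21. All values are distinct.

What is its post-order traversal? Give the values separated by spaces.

The first element of pre-order is the root; it splits in-order into left and right subtrees.
Root 25: left subtree has 4 nodes {26, 38, 32, 37}, right has 4 {5, 18, 16, 21}.
  Root 37: left subtree has 3 nodes {26, 38, 32}, right has 0 { }.
    Root 32: left subtree has 2 nodes {26, 38}, right has 0 { }.
      Root 26: left subtree has 0 nodes { }, right has 1 {38}.
  Root 16: left subtree has 2 nodes {5, 18}, right has 1 {21}.
    Root 5: left subtree has 0 nodes { }, right has 1 {18}.

38 26 32 37 18 5 21 16 25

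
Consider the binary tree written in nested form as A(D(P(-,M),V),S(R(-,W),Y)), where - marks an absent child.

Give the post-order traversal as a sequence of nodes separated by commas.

M, P, V, D, W, R, Y, S, A

Post-order visits the left subtree, then the right subtree, then the node.
At A: go left to D.
  At D: go left to P.
    At P: no left child.
    At P: go right to M.
      M is a leaf — visit M.
    Visit P.
  At D: go right to V.
    V is a leaf — visit V.
  Visit D.
At A: go right to S.
  At S: go left to R.
    At R: no left child.
    At R: go right to W.
      W is a leaf — visit W.
    Visit R.
  At S: go right to Y.
    Y is a leaf — visit Y.
  Visit S.
Visit A.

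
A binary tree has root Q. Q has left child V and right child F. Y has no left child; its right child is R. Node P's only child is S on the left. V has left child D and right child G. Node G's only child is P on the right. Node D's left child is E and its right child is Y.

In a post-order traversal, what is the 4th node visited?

D

Post-order visits the left subtree, then the right subtree, then the node.
At Q: go left to V.
  At V: go left to D.
    At D: go left to E.
      E is a leaf — visit E.
    At D: go right to Y.
      At Y: no left child.
      At Y: go right to R.
        R is a leaf — visit R.
      Visit Y.
    Visit D.
  At V: go right to G.
    At G: no left child.
    At G: go right to P.
      At P: go left to S.
        S is a leaf — visit S.
      At P: no right child.
      Visit P.
    Visit G.
  Visit V.
At Q: go right to F.
  F is a leaf — visit F.
Visit Q.
Full post-order sequence: E, R, Y, D, S, P, G, V, F, Q.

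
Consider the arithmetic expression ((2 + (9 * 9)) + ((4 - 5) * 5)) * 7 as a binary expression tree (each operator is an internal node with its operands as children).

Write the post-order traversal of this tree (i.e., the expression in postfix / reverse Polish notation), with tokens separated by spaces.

2 9 9 * + 4 5 - 5 * + 7 *

Post-order on an expression tree gives postfix notation: for each operator, emit left operand, right operand, then the operator.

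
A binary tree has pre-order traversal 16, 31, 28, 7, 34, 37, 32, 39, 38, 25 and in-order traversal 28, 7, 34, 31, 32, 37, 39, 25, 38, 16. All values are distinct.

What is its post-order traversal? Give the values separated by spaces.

The first element of pre-order is the root; it splits in-order into left and right subtrees.
Root 16: left subtree has 9 nodes {28, 7, 34, 31, 32, 37, 39, 25, 38}, right has 0 { }.
  Root 31: left subtree has 3 nodes {28, 7, 34}, right has 5 {32, 37, 39, 25, 38}.
    Root 28: left subtree has 0 nodes { }, right has 2 {7, 34}.
      Root 7: left subtree has 0 nodes { }, right has 1 {34}.
    Root 37: left subtree has 1 node {32}, right has 3 {39, 25, 38}.
      Root 39: left subtree has 0 nodes { }, right has 2 {25, 38}.
        Root 38: left subtree has 1 node {25}, right has 0 { }.

34 7 28 32 25 38 39 37 31 16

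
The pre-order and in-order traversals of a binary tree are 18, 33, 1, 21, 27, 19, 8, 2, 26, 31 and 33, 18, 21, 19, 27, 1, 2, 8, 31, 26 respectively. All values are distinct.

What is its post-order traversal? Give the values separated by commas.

The first element of pre-order is the root; it splits in-order into left and right subtrees.
Root 18: left subtree has 1 node {33}, right has 8 {21, 19, 27, 1, 2, 8, 31, 26}.
  Root 1: left subtree has 3 nodes {21, 19, 27}, right has 4 {2, 8, 31, 26}.
    Root 21: left subtree has 0 nodes { }, right has 2 {19, 27}.
      Root 27: left subtree has 1 node {19}, right has 0 { }.
    Root 8: left subtree has 1 node {2}, right has 2 {31, 26}.
      Root 26: left subtree has 1 node {31}, right has 0 { }.

33, 19, 27, 21, 2, 31, 26, 8, 1, 18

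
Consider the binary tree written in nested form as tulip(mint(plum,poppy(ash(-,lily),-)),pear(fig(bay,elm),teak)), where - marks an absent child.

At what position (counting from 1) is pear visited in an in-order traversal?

10

In-order visits the left subtree, then the node, then the right subtree.
At tulip: go left to mint.
  At mint: go left to plum.
    plum is a leaf — visit plum.
  Visit mint.
  At mint: go right to poppy.
    At poppy: go left to ash.
      At ash: no left child.
      Visit ash.
      At ash: go right to lily.
        lily is a leaf — visit lily.
    Visit poppy.
    At poppy: no right child.
Visit tulip.
At tulip: go right to pear.
  At pear: go left to fig.
    At fig: go left to bay.
      bay is a leaf — visit bay.
    Visit fig.
    At fig: go right to elm.
      elm is a leaf — visit elm.
  Visit pear.
  At pear: go right to teak.
    teak is a leaf — visit teak.
Full in-order sequence: plum, mint, ash, lily, poppy, tulip, bay, fig, elm, pear, teak.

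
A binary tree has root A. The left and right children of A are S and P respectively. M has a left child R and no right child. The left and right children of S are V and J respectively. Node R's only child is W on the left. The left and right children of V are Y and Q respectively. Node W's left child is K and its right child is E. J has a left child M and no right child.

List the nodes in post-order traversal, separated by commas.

Y, Q, V, K, E, W, R, M, J, S, P, A

Post-order visits the left subtree, then the right subtree, then the node.
At A: go left to S.
  At S: go left to V.
    At V: go left to Y.
      Y is a leaf — visit Y.
    At V: go right to Q.
      Q is a leaf — visit Q.
    Visit V.
  At S: go right to J.
    At J: go left to M.
      At M: go left to R.
        At R: go left to W.
          At W: go left to K.
            K is a leaf — visit K.
          At W: go right to E.
            E is a leaf — visit E.
          Visit W.
        At R: no right child.
        Visit R.
      At M: no right child.
      Visit M.
    At J: no right child.
    Visit J.
  Visit S.
At A: go right to P.
  P is a leaf — visit P.
Visit A.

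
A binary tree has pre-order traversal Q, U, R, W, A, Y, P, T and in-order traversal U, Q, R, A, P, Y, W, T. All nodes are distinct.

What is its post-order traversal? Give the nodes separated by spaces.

U P Y A T W R Q

The first element of pre-order is the root; it splits in-order into left and right subtrees.
Root Q: left subtree has 1 node {U}, right has 6 {R, A, P, Y, W, T}.
  Root R: left subtree has 0 nodes { }, right has 5 {A, P, Y, W, T}.
    Root W: left subtree has 3 nodes {A, P, Y}, right has 1 {T}.
      Root A: left subtree has 0 nodes { }, right has 2 {P, Y}.
        Root Y: left subtree has 1 node {P}, right has 0 { }.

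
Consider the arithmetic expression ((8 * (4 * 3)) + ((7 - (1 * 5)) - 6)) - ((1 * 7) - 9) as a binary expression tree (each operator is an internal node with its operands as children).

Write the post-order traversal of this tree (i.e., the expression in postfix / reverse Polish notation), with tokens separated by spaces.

Post-order on an expression tree gives postfix notation: for each operator, emit left operand, right operand, then the operator.

8 4 3 * * 7 1 5 * - 6 - + 1 7 * 9 - -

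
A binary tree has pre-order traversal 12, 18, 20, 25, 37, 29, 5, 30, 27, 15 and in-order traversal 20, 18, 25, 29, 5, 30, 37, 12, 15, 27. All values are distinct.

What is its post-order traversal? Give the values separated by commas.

20, 30, 5, 29, 37, 25, 18, 15, 27, 12

The first element of pre-order is the root; it splits in-order into left and right subtrees.
Root 12: left subtree has 7 nodes {20, 18, 25, 29, 5, 30, 37}, right has 2 {15, 27}.
  Root 18: left subtree has 1 node {20}, right has 5 {25, 29, 5, 30, 37}.
    Root 25: left subtree has 0 nodes { }, right has 4 {29, 5, 30, 37}.
      Root 37: left subtree has 3 nodes {29, 5, 30}, right has 0 { }.
        Root 29: left subtree has 0 nodes { }, right has 2 {5, 30}.
          Root 5: left subtree has 0 nodes { }, right has 1 {30}.
  Root 27: left subtree has 1 node {15}, right has 0 { }.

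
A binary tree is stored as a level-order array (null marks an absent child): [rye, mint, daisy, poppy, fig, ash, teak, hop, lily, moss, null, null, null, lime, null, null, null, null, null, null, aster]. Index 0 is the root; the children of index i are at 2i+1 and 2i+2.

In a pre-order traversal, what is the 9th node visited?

Pre-order visits the node, then its left subtree, then its right subtree.
Visit rye.
At rye: go left to mint.
  Visit mint.
  At mint: go left to poppy.
    Visit poppy.
    At poppy: go left to hop.
      hop is a leaf — visit hop.
    At poppy: go right to lily.
      lily is a leaf — visit lily.
  At mint: go right to fig.
    Visit fig.
    At fig: go left to moss.
      Visit moss.
      At moss: no left child.
      At moss: go right to aster.
        aster is a leaf — visit aster.
    At fig: no right child.
At rye: go right to daisy.
  Visit daisy.
  At daisy: go left to ash.
    ash is a leaf — visit ash.
  At daisy: go right to teak.
    Visit teak.
    At teak: go left to lime.
      lime is a leaf — visit lime.
    At teak: no right child.
Full pre-order sequence: rye, mint, poppy, hop, lily, fig, moss, aster, daisy, ash, teak, lime.

daisy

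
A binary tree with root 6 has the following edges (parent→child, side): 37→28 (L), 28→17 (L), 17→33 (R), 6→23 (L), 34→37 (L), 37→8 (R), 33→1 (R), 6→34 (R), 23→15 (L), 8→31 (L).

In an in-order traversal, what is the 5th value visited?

In-order visits the left subtree, then the node, then the right subtree.
At 6: go left to 23.
  At 23: go left to 15.
    15 is a leaf — visit 15.
  Visit 23.
  At 23: no right child.
Visit 6.
At 6: go right to 34.
  At 34: go left to 37.
    At 37: go left to 28.
      At 28: go left to 17.
        At 17: no left child.
        Visit 17.
        At 17: go right to 33.
          At 33: no left child.
          Visit 33.
          At 33: go right to 1.
            1 is a leaf — visit 1.
      Visit 28.
      At 28: no right child.
    Visit 37.
    At 37: go right to 8.
      At 8: go left to 31.
        31 is a leaf — visit 31.
      Visit 8.
      At 8: no right child.
  Visit 34.
  At 34: no right child.
Full in-order sequence: 15, 23, 6, 17, 33, 1, 28, 37, 31, 8, 34.

33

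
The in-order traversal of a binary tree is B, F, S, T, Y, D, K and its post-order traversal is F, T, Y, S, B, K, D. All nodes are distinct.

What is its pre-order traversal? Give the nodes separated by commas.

The last element of post-order is the root; it splits in-order into left and right subtrees.
Root D: left subtree has 5 nodes {B, F, S, T, Y}, right has 1 {K}.
  Root B: left subtree has 0 nodes { }, right has 4 {F, S, T, Y}.
    Root S: left subtree has 1 node {F}, right has 2 {T, Y}.
      Root Y: left subtree has 1 node {T}, right has 0 { }.

D, B, S, F, Y, T, K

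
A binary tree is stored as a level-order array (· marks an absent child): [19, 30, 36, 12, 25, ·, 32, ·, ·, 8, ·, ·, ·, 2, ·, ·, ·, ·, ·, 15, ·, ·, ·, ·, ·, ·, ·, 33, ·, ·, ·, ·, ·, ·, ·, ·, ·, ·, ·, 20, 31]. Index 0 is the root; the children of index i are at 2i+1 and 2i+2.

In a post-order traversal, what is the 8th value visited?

Post-order visits the left subtree, then the right subtree, then the node.
At 19: go left to 30.
  At 30: go left to 12.
    12 is a leaf — visit 12.
  At 30: go right to 25.
    At 25: go left to 8.
      At 8: go left to 15.
        At 15: go left to 20.
          20 is a leaf — visit 20.
        At 15: go right to 31.
          31 is a leaf — visit 31.
        Visit 15.
      At 8: no right child.
      Visit 8.
    At 25: no right child.
    Visit 25.
  Visit 30.
At 19: go right to 36.
  At 36: no left child.
  At 36: go right to 32.
    At 32: go left to 2.
      At 2: go left to 33.
        33 is a leaf — visit 33.
      At 2: no right child.
      Visit 2.
    At 32: no right child.
    Visit 32.
  Visit 36.
Visit 19.
Full post-order sequence: 12, 20, 31, 15, 8, 25, 30, 33, 2, 32, 36, 19.

33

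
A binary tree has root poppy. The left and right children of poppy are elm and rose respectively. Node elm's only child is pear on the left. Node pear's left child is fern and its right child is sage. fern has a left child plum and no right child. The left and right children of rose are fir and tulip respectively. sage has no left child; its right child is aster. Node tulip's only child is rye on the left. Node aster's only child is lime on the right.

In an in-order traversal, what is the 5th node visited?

In-order visits the left subtree, then the node, then the right subtree.
At poppy: go left to elm.
  At elm: go left to pear.
    At pear: go left to fern.
      At fern: go left to plum.
        plum is a leaf — visit plum.
      Visit fern.
      At fern: no right child.
    Visit pear.
    At pear: go right to sage.
      At sage: no left child.
      Visit sage.
      At sage: go right to aster.
        At aster: no left child.
        Visit aster.
        At aster: go right to lime.
          lime is a leaf — visit lime.
  Visit elm.
  At elm: no right child.
Visit poppy.
At poppy: go right to rose.
  At rose: go left to fir.
    fir is a leaf — visit fir.
  Visit rose.
  At rose: go right to tulip.
    At tulip: go left to rye.
      rye is a leaf — visit rye.
    Visit tulip.
    At tulip: no right child.
Full in-order sequence: plum, fern, pear, sage, aster, lime, elm, poppy, fir, rose, rye, tulip.

aster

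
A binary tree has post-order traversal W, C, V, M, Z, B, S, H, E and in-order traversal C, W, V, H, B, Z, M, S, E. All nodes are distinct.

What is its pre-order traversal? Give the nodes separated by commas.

The last element of post-order is the root; it splits in-order into left and right subtrees.
Root E: left subtree has 8 nodes {C, W, V, H, B, Z, M, S}, right has 0 { }.
  Root H: left subtree has 3 nodes {C, W, V}, right has 4 {B, Z, M, S}.
    Root V: left subtree has 2 nodes {C, W}, right has 0 { }.
      Root C: left subtree has 0 nodes { }, right has 1 {W}.
    Root S: left subtree has 3 nodes {B, Z, M}, right has 0 { }.
      Root B: left subtree has 0 nodes { }, right has 2 {Z, M}.
        Root Z: left subtree has 0 nodes { }, right has 1 {M}.

E, H, V, C, W, S, B, Z, M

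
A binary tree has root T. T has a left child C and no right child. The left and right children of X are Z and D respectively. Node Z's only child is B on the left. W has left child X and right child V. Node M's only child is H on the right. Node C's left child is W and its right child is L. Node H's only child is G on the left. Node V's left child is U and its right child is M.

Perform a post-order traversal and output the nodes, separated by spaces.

B Z D X U G H M V W L C T

Post-order visits the left subtree, then the right subtree, then the node.
At T: go left to C.
  At C: go left to W.
    At W: go left to X.
      At X: go left to Z.
        At Z: go left to B.
          B is a leaf — visit B.
        At Z: no right child.
        Visit Z.
      At X: go right to D.
        D is a leaf — visit D.
      Visit X.
    At W: go right to V.
      At V: go left to U.
        U is a leaf — visit U.
      At V: go right to M.
        At M: no left child.
        At M: go right to H.
          At H: go left to G.
            G is a leaf — visit G.
          At H: no right child.
          Visit H.
        Visit M.
      Visit V.
    Visit W.
  At C: go right to L.
    L is a leaf — visit L.
  Visit C.
At T: no right child.
Visit T.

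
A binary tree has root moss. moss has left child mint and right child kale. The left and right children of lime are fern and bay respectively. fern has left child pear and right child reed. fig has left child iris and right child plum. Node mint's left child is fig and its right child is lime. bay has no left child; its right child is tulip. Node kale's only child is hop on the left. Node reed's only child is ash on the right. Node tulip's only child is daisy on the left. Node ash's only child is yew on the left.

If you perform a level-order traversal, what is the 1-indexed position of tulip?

Level-order visits nodes level by level from the root, left to right within each level.
Level 0: moss
Level 1: mint, kale
Level 2: fig, lime, hop
Level 3: iris, plum, fern, bay
Level 4: pear, reed, tulip
Level 5: ash, daisy
Level 6: yew
Full level-order sequence: moss, mint, kale, fig, lime, hop, iris, plum, fern, bay, pear, reed, tulip, ash, daisy, yew.

13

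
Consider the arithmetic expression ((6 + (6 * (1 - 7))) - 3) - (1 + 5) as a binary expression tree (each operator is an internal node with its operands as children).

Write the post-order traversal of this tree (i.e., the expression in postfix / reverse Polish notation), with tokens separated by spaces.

Post-order on an expression tree gives postfix notation: for each operator, emit left operand, right operand, then the operator.

6 6 1 7 - * + 3 - 1 5 + -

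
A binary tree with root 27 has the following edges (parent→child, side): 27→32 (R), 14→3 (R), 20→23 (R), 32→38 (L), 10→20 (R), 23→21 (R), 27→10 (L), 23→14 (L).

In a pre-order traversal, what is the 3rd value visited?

Pre-order visits the node, then its left subtree, then its right subtree.
Visit 27.
At 27: go left to 10.
  Visit 10.
  At 10: no left child.
  At 10: go right to 20.
    Visit 20.
    At 20: no left child.
    At 20: go right to 23.
      Visit 23.
      At 23: go left to 14.
        Visit 14.
        At 14: no left child.
        At 14: go right to 3.
          3 is a leaf — visit 3.
      At 23: go right to 21.
        21 is a leaf — visit 21.
At 27: go right to 32.
  Visit 32.
  At 32: go left to 38.
    38 is a leaf — visit 38.
  At 32: no right child.
Full pre-order sequence: 27, 10, 20, 23, 14, 3, 21, 32, 38.

20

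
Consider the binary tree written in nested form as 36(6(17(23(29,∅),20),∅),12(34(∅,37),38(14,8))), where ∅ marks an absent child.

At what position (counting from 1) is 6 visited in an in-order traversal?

5

In-order visits the left subtree, then the node, then the right subtree.
At 36: go left to 6.
  At 6: go left to 17.
    At 17: go left to 23.
      At 23: go left to 29.
        29 is a leaf — visit 29.
      Visit 23.
      At 23: no right child.
    Visit 17.
    At 17: go right to 20.
      20 is a leaf — visit 20.
  Visit 6.
  At 6: no right child.
Visit 36.
At 36: go right to 12.
  At 12: go left to 34.
    At 34: no left child.
    Visit 34.
    At 34: go right to 37.
      37 is a leaf — visit 37.
  Visit 12.
  At 12: go right to 38.
    At 38: go left to 14.
      14 is a leaf — visit 14.
    Visit 38.
    At 38: go right to 8.
      8 is a leaf — visit 8.
Full in-order sequence: 29, 23, 17, 20, 6, 36, 34, 37, 12, 14, 38, 8.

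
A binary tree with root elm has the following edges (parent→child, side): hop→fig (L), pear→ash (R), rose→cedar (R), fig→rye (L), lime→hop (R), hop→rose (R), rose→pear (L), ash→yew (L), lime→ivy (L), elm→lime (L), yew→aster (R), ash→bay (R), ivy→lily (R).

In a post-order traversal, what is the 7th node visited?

Post-order visits the left subtree, then the right subtree, then the node.
At elm: go left to lime.
  At lime: go left to ivy.
    At ivy: no left child.
    At ivy: go right to lily.
      lily is a leaf — visit lily.
    Visit ivy.
  At lime: go right to hop.
    At hop: go left to fig.
      At fig: go left to rye.
        rye is a leaf — visit rye.
      At fig: no right child.
      Visit fig.
    At hop: go right to rose.
      At rose: go left to pear.
        At pear: no left child.
        At pear: go right to ash.
          At ash: go left to yew.
            At yew: no left child.
            At yew: go right to aster.
              aster is a leaf — visit aster.
            Visit yew.
          At ash: go right to bay.
            bay is a leaf — visit bay.
          Visit ash.
        Visit pear.
      At rose: go right to cedar.
        cedar is a leaf — visit cedar.
      Visit rose.
    Visit hop.
  Visit lime.
At elm: no right child.
Visit elm.
Full post-order sequence: lily, ivy, rye, fig, aster, yew, bay, ash, pear, cedar, rose, hop, lime, elm.

bay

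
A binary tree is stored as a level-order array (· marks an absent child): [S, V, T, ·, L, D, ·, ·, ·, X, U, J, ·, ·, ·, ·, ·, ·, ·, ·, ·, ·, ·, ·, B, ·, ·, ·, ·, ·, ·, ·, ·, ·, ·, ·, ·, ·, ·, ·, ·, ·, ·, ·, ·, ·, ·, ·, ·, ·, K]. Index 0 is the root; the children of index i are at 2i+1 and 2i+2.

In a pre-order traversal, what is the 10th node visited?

K

Pre-order visits the node, then its left subtree, then its right subtree.
Visit S.
At S: go left to V.
  Visit V.
  At V: no left child.
  At V: go right to L.
    Visit L.
    At L: go left to X.
      X is a leaf — visit X.
    At L: go right to U.
      U is a leaf — visit U.
At S: go right to T.
  Visit T.
  At T: go left to D.
    Visit D.
    At D: go left to J.
      Visit J.
      At J: no left child.
      At J: go right to B.
        Visit B.
        At B: no left child.
        At B: go right to K.
          K is a leaf — visit K.
    At D: no right child.
  At T: no right child.
Full pre-order sequence: S, V, L, X, U, T, D, J, B, K.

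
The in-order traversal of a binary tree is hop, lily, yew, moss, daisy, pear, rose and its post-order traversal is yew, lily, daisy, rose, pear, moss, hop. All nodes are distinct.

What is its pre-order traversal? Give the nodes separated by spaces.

The last element of post-order is the root; it splits in-order into left and right subtrees.
Root hop: left subtree has 0 nodes { }, right has 6 {lily, yew, moss, daisy, pear, rose}.
  Root moss: left subtree has 2 nodes {lily, yew}, right has 3 {daisy, pear, rose}.
    Root lily: left subtree has 0 nodes { }, right has 1 {yew}.
    Root pear: left subtree has 1 node {daisy}, right has 1 {rose}.

hop moss lily yew pear daisy rose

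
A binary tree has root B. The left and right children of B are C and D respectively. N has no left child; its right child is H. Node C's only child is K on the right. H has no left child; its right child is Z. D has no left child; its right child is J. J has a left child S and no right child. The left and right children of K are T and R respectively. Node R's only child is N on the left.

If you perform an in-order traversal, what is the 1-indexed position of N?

In-order visits the left subtree, then the node, then the right subtree.
At B: go left to C.
  At C: no left child.
  Visit C.
  At C: go right to K.
    At K: go left to T.
      T is a leaf — visit T.
    Visit K.
    At K: go right to R.
      At R: go left to N.
        At N: no left child.
        Visit N.
        At N: go right to H.
          At H: no left child.
          Visit H.
          At H: go right to Z.
            Z is a leaf — visit Z.
      Visit R.
      At R: no right child.
Visit B.
At B: go right to D.
  At D: no left child.
  Visit D.
  At D: go right to J.
    At J: go left to S.
      S is a leaf — visit S.
    Visit J.
    At J: no right child.
Full in-order sequence: C, T, K, N, H, Z, R, B, D, S, J.

4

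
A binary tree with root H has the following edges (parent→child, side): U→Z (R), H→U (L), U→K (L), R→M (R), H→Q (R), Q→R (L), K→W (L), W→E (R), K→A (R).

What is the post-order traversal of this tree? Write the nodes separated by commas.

Post-order visits the left subtree, then the right subtree, then the node.
At H: go left to U.
  At U: go left to K.
    At K: go left to W.
      At W: no left child.
      At W: go right to E.
        E is a leaf — visit E.
      Visit W.
    At K: go right to A.
      A is a leaf — visit A.
    Visit K.
  At U: go right to Z.
    Z is a leaf — visit Z.
  Visit U.
At H: go right to Q.
  At Q: go left to R.
    At R: no left child.
    At R: go right to M.
      M is a leaf — visit M.
    Visit R.
  At Q: no right child.
  Visit Q.
Visit H.

E, W, A, K, Z, U, M, R, Q, H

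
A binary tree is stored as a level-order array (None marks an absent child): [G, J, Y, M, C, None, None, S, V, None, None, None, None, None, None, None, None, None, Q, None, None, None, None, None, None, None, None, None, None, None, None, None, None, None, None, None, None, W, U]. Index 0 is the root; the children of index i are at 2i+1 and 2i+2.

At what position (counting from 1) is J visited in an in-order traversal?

7

In-order visits the left subtree, then the node, then the right subtree.
At G: go left to J.
  At J: go left to M.
    At M: go left to S.
      S is a leaf — visit S.
    Visit M.
    At M: go right to V.
      At V: no left child.
      Visit V.
      At V: go right to Q.
        At Q: go left to W.
          W is a leaf — visit W.
        Visit Q.
        At Q: go right to U.
          U is a leaf — visit U.
  Visit J.
  At J: go right to C.
    C is a leaf — visit C.
Visit G.
At G: go right to Y.
  Y is a leaf — visit Y.
Full in-order sequence: S, M, V, W, Q, U, J, C, G, Y.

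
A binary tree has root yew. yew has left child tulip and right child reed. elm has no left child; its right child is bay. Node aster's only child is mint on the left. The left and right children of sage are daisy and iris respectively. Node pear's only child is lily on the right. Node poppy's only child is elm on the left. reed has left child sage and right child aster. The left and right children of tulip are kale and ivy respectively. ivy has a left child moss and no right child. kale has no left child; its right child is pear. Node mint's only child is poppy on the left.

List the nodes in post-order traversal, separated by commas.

Post-order visits the left subtree, then the right subtree, then the node.
At yew: go left to tulip.
  At tulip: go left to kale.
    At kale: no left child.
    At kale: go right to pear.
      At pear: no left child.
      At pear: go right to lily.
        lily is a leaf — visit lily.
      Visit pear.
    Visit kale.
  At tulip: go right to ivy.
    At ivy: go left to moss.
      moss is a leaf — visit moss.
    At ivy: no right child.
    Visit ivy.
  Visit tulip.
At yew: go right to reed.
  At reed: go left to sage.
    At sage: go left to daisy.
      daisy is a leaf — visit daisy.
    At sage: go right to iris.
      iris is a leaf — visit iris.
    Visit sage.
  At reed: go right to aster.
    At aster: go left to mint.
      At mint: go left to poppy.
        At poppy: go left to elm.
          At elm: no left child.
          At elm: go right to bay.
            bay is a leaf — visit bay.
          Visit elm.
        At poppy: no right child.
        Visit poppy.
      At mint: no right child.
      Visit mint.
    At aster: no right child.
    Visit aster.
  Visit reed.
Visit yew.

lily, pear, kale, moss, ivy, tulip, daisy, iris, sage, bay, elm, poppy, mint, aster, reed, yew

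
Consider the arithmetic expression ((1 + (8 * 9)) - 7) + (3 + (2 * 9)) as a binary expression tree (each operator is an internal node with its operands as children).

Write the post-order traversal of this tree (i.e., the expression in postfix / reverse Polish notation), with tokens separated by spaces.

1 8 9 * + 7 - 3 2 9 * + +

Post-order on an expression tree gives postfix notation: for each operator, emit left operand, right operand, then the operator.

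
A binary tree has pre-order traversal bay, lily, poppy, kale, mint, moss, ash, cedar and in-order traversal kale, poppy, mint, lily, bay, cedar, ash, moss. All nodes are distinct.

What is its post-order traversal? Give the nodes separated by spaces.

kale mint poppy lily cedar ash moss bay

The first element of pre-order is the root; it splits in-order into left and right subtrees.
Root bay: left subtree has 4 nodes {kale, poppy, mint, lily}, right has 3 {cedar, ash, moss}.
  Root lily: left subtree has 3 nodes {kale, poppy, mint}, right has 0 { }.
    Root poppy: left subtree has 1 node {kale}, right has 1 {mint}.
  Root moss: left subtree has 2 nodes {cedar, ash}, right has 0 { }.
    Root ash: left subtree has 1 node {cedar}, right has 0 { }.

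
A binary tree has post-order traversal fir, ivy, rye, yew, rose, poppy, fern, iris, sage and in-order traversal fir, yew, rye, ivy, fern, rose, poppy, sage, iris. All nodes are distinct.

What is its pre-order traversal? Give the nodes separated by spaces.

The last element of post-order is the root; it splits in-order into left and right subtrees.
Root sage: left subtree has 7 nodes {fir, yew, rye, ivy, fern, rose, poppy}, right has 1 {iris}.
  Root fern: left subtree has 4 nodes {fir, yew, rye, ivy}, right has 2 {rose, poppy}.
    Root yew: left subtree has 1 node {fir}, right has 2 {rye, ivy}.
      Root rye: left subtree has 0 nodes { }, right has 1 {ivy}.
    Root poppy: left subtree has 1 node {rose}, right has 0 { }.

sage fern yew fir rye ivy poppy rose iris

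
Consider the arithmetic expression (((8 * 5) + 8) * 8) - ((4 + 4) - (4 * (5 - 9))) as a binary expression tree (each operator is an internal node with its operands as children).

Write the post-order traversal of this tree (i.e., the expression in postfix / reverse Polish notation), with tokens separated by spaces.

Post-order on an expression tree gives postfix notation: for each operator, emit left operand, right operand, then the operator.

8 5 * 8 + 8 * 4 4 + 4 5 9 - * - -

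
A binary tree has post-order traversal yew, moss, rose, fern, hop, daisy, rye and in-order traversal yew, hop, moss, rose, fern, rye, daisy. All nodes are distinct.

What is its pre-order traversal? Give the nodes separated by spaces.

The last element of post-order is the root; it splits in-order into left and right subtrees.
Root rye: left subtree has 5 nodes {yew, hop, moss, rose, fern}, right has 1 {daisy}.
  Root hop: left subtree has 1 node {yew}, right has 3 {moss, rose, fern}.
    Root fern: left subtree has 2 nodes {moss, rose}, right has 0 { }.
      Root rose: left subtree has 1 node {moss}, right has 0 { }.

rye hop yew fern rose moss daisy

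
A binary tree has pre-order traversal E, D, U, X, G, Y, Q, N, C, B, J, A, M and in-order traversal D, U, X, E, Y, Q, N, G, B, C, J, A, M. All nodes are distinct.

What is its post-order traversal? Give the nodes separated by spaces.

X U D N Q Y B M A J C G E

The first element of pre-order is the root; it splits in-order into left and right subtrees.
Root E: left subtree has 3 nodes {D, U, X}, right has 9 {Y, Q, N, G, B, C, J, A, M}.
  Root D: left subtree has 0 nodes { }, right has 2 {U, X}.
    Root U: left subtree has 0 nodes { }, right has 1 {X}.
  Root G: left subtree has 3 nodes {Y, Q, N}, right has 5 {B, C, J, A, M}.
    Root Y: left subtree has 0 nodes { }, right has 2 {Q, N}.
      Root Q: left subtree has 0 nodes { }, right has 1 {N}.
    Root C: left subtree has 1 node {B}, right has 3 {J, A, M}.
      Root J: left subtree has 0 nodes { }, right has 2 {A, M}.
        Root A: left subtree has 0 nodes { }, right has 1 {M}.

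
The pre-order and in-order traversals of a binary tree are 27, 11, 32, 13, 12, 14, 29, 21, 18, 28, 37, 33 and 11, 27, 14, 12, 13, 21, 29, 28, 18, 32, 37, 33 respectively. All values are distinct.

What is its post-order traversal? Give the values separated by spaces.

11 14 12 21 28 18 29 13 33 37 32 27

The first element of pre-order is the root; it splits in-order into left and right subtrees.
Root 27: left subtree has 1 node {11}, right has 10 {14, 12, 13, 21, 29, 28, 18, 32, 37, 33}.
  Root 32: left subtree has 7 nodes {14, 12, 13, 21, 29, 28, 18}, right has 2 {37, 33}.
    Root 13: left subtree has 2 nodes {14, 12}, right has 4 {21, 29, 28, 18}.
      Root 12: left subtree has 1 node {14}, right has 0 { }.
      Root 29: left subtree has 1 node {21}, right has 2 {28, 18}.
        Root 18: left subtree has 1 node {28}, right has 0 { }.
    Root 37: left subtree has 0 nodes { }, right has 1 {33}.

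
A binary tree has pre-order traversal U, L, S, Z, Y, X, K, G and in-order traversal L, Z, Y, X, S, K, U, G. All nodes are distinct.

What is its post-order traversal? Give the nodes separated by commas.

The first element of pre-order is the root; it splits in-order into left and right subtrees.
Root U: left subtree has 6 nodes {L, Z, Y, X, S, K}, right has 1 {G}.
  Root L: left subtree has 0 nodes { }, right has 5 {Z, Y, X, S, K}.
    Root S: left subtree has 3 nodes {Z, Y, X}, right has 1 {K}.
      Root Z: left subtree has 0 nodes { }, right has 2 {Y, X}.
        Root Y: left subtree has 0 nodes { }, right has 1 {X}.

X, Y, Z, K, S, L, G, U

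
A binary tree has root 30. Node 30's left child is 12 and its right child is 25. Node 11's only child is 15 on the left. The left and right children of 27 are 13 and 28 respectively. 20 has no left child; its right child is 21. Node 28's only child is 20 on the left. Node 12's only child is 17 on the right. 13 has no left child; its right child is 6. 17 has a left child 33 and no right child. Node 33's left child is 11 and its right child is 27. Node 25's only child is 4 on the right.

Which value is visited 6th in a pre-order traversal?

Pre-order visits the node, then its left subtree, then its right subtree.
Visit 30.
At 30: go left to 12.
  Visit 12.
  At 12: no left child.
  At 12: go right to 17.
    Visit 17.
    At 17: go left to 33.
      Visit 33.
      At 33: go left to 11.
        Visit 11.
        At 11: go left to 15.
          15 is a leaf — visit 15.
        At 11: no right child.
      At 33: go right to 27.
        Visit 27.
        At 27: go left to 13.
          Visit 13.
          At 13: no left child.
          At 13: go right to 6.
            6 is a leaf — visit 6.
        At 27: go right to 28.
          Visit 28.
          At 28: go left to 20.
            Visit 20.
            At 20: no left child.
            At 20: go right to 21.
              21 is a leaf — visit 21.
          At 28: no right child.
    At 17: no right child.
At 30: go right to 25.
  Visit 25.
  At 25: no left child.
  At 25: go right to 4.
    4 is a leaf — visit 4.
Full pre-order sequence: 30, 12, 17, 33, 11, 15, 27, 13, 6, 28, 20, 21, 25, 4.

15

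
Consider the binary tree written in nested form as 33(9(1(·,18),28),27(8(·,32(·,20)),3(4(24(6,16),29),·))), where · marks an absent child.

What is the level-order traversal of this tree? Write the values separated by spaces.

Level-order visits nodes level by level from the root, left to right within each level.
Level 0: 33
Level 1: 9, 27
Level 2: 1, 28, 8, 3
Level 3: 18, 32, 4
Level 4: 20, 24, 29
Level 5: 6, 16

33 9 27 1 28 8 3 18 32 4 20 24 29 6 16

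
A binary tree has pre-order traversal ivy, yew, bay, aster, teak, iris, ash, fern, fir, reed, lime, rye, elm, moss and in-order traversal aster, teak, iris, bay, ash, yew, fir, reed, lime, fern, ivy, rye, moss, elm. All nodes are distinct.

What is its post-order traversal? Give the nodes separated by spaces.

iris teak aster ash bay lime reed fir fern yew moss elm rye ivy

The first element of pre-order is the root; it splits in-order into left and right subtrees.
Root ivy: left subtree has 10 nodes {aster, teak, iris, bay, ash, yew, fir, reed, lime, fern}, right has 3 {rye, moss, elm}.
  Root yew: left subtree has 5 nodes {aster, teak, iris, bay, ash}, right has 4 {fir, reed, lime, fern}.
    Root bay: left subtree has 3 nodes {aster, teak, iris}, right has 1 {ash}.
      Root aster: left subtree has 0 nodes { }, right has 2 {teak, iris}.
        Root teak: left subtree has 0 nodes { }, right has 1 {iris}.
    Root fern: left subtree has 3 nodes {fir, reed, lime}, right has 0 { }.
      Root fir: left subtree has 0 nodes { }, right has 2 {reed, lime}.
        Root reed: left subtree has 0 nodes { }, right has 1 {lime}.
  Root rye: left subtree has 0 nodes { }, right has 2 {moss, elm}.
    Root elm: left subtree has 1 node {moss}, right has 0 { }.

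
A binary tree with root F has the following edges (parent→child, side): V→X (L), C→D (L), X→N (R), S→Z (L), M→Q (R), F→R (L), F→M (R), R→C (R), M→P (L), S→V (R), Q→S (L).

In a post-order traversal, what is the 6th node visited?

Post-order visits the left subtree, then the right subtree, then the node.
At F: go left to R.
  At R: no left child.
  At R: go right to C.
    At C: go left to D.
      D is a leaf — visit D.
    At C: no right child.
    Visit C.
  Visit R.
At F: go right to M.
  At M: go left to P.
    P is a leaf — visit P.
  At M: go right to Q.
    At Q: go left to S.
      At S: go left to Z.
        Z is a leaf — visit Z.
      At S: go right to V.
        At V: go left to X.
          At X: no left child.
          At X: go right to N.
            N is a leaf — visit N.
          Visit X.
        At V: no right child.
        Visit V.
      Visit S.
    At Q: no right child.
    Visit Q.
  Visit M.
Visit F.
Full post-order sequence: D, C, R, P, Z, N, X, V, S, Q, M, F.

N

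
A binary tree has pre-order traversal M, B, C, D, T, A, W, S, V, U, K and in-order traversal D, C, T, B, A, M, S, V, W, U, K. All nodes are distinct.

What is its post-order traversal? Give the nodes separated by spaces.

D T C A B V S K U W M

The first element of pre-order is the root; it splits in-order into left and right subtrees.
Root M: left subtree has 5 nodes {D, C, T, B, A}, right has 5 {S, V, W, U, K}.
  Root B: left subtree has 3 nodes {D, C, T}, right has 1 {A}.
    Root C: left subtree has 1 node {D}, right has 1 {T}.
  Root W: left subtree has 2 nodes {S, V}, right has 2 {U, K}.
    Root S: left subtree has 0 nodes { }, right has 1 {V}.
    Root U: left subtree has 0 nodes { }, right has 1 {K}.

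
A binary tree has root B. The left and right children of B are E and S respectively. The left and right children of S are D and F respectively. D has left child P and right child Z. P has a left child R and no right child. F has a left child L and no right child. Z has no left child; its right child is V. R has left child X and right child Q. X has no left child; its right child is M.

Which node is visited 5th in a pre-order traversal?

Pre-order visits the node, then its left subtree, then its right subtree.
Visit B.
At B: go left to E.
  E is a leaf — visit E.
At B: go right to S.
  Visit S.
  At S: go left to D.
    Visit D.
    At D: go left to P.
      Visit P.
      At P: go left to R.
        Visit R.
        At R: go left to X.
          Visit X.
          At X: no left child.
          At X: go right to M.
            M is a leaf — visit M.
        At R: go right to Q.
          Q is a leaf — visit Q.
      At P: no right child.
    At D: go right to Z.
      Visit Z.
      At Z: no left child.
      At Z: go right to V.
        V is a leaf — visit V.
  At S: go right to F.
    Visit F.
    At F: go left to L.
      L is a leaf — visit L.
    At F: no right child.
Full pre-order sequence: B, E, S, D, P, R, X, M, Q, Z, V, F, L.

P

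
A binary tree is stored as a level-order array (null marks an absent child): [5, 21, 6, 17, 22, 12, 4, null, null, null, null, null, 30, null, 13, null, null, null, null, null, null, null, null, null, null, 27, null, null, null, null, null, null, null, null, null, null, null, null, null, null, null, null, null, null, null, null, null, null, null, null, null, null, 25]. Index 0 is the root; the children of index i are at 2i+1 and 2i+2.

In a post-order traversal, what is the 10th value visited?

Post-order visits the left subtree, then the right subtree, then the node.
At 5: go left to 21.
  At 21: go left to 17.
    17 is a leaf — visit 17.
  At 21: go right to 22.
    22 is a leaf — visit 22.
  Visit 21.
At 5: go right to 6.
  At 6: go left to 12.
    At 12: no left child.
    At 12: go right to 30.
      At 30: go left to 27.
        At 27: no left child.
        At 27: go right to 25.
          25 is a leaf — visit 25.
        Visit 27.
      At 30: no right child.
      Visit 30.
    Visit 12.
  At 6: go right to 4.
    At 4: no left child.
    At 4: go right to 13.
      13 is a leaf — visit 13.
    Visit 4.
  Visit 6.
Visit 5.
Full post-order sequence: 17, 22, 21, 25, 27, 30, 12, 13, 4, 6, 5.

6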